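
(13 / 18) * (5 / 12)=65 / 216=0.30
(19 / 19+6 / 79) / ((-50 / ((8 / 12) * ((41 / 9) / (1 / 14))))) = -9758 / 10665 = -0.91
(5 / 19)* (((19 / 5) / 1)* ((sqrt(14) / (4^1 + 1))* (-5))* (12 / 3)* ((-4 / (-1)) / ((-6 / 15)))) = 40* sqrt(14) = 149.67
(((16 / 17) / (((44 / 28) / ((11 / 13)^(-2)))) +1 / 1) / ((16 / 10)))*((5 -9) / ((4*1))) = -207775 / 181016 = -1.15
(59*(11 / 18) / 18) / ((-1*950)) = -649 / 307800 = -0.00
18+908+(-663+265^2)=70488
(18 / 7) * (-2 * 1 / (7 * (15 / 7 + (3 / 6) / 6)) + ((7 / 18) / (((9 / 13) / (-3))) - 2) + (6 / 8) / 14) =-1063105 / 109956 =-9.67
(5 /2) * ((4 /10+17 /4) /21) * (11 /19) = 341 /1064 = 0.32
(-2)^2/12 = 1/3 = 0.33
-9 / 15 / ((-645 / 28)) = 28 / 1075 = 0.03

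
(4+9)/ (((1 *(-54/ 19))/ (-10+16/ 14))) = 40.51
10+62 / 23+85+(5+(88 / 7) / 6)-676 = -275894 / 483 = -571.21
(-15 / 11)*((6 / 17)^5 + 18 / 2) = -191797335 / 15618427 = -12.28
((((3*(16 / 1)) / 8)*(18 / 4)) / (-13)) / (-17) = 0.12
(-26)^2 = 676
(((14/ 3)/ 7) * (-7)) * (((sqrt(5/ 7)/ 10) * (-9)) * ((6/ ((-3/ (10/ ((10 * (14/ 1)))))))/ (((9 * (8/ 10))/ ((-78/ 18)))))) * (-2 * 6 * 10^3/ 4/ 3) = -305.19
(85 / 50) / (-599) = -17 / 5990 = -0.00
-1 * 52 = -52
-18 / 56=-0.32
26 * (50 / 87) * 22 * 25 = 715000 / 87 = 8218.39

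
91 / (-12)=-91 / 12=-7.58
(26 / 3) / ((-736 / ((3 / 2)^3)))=-117 / 2944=-0.04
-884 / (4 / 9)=-1989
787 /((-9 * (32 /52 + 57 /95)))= -51155 /711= -71.95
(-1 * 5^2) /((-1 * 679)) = 25 /679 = 0.04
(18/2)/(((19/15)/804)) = 108540/19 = 5712.63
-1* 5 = -5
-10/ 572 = -5/ 286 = -0.02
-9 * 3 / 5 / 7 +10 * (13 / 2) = 2248 / 35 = 64.23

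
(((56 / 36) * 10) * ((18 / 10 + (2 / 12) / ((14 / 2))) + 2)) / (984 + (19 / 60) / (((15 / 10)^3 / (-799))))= 12045 / 184079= 0.07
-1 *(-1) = 1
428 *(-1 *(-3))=1284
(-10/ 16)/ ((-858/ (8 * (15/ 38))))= 25/ 10868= 0.00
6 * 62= 372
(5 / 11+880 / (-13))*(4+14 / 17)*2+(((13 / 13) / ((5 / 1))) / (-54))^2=-114953091569 / 177219900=-648.65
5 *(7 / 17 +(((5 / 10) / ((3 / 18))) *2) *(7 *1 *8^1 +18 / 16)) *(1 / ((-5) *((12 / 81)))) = -630045 / 272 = -2316.34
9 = 9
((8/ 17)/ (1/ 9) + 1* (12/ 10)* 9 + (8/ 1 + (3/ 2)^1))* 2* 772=3220012/ 85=37882.49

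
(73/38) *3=219/38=5.76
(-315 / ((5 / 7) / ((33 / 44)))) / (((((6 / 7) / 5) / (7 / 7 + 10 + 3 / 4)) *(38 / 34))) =-12332565 / 608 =-20283.82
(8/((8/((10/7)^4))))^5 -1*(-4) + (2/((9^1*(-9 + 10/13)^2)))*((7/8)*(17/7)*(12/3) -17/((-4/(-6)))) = 10336529013284142874222418/8221874911572238195041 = 1257.20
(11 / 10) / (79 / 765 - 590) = -1683 / 902542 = -0.00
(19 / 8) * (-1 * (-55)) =1045 / 8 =130.62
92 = 92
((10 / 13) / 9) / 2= 5 / 117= 0.04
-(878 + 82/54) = -23747/27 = -879.52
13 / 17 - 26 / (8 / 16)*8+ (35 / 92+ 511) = 150371 / 1564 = 96.15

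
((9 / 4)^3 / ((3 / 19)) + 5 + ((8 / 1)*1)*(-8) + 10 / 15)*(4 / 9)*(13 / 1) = 34463 / 432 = 79.78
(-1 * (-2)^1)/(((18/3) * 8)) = 1/24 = 0.04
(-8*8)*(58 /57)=-3712 /57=-65.12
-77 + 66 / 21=-517 / 7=-73.86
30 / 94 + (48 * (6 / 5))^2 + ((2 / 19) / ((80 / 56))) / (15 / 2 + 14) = 3185276321 / 959975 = 3318.08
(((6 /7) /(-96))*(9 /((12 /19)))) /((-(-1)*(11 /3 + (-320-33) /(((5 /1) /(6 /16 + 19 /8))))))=855 /1280048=0.00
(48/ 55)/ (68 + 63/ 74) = 3552/ 280225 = 0.01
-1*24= -24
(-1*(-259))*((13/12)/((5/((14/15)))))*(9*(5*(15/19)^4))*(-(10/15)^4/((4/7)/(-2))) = 82491500/130321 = 632.99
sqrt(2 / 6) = sqrt(3) / 3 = 0.58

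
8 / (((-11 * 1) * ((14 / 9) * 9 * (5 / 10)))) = -8 / 77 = -0.10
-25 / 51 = -0.49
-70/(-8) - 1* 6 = 11/4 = 2.75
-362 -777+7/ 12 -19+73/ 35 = -485239/ 420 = -1155.33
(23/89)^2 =529/7921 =0.07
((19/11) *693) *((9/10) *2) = 10773/5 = 2154.60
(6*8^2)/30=64/5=12.80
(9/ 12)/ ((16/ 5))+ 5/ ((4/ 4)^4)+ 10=975/ 64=15.23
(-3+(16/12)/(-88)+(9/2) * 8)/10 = 2177/660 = 3.30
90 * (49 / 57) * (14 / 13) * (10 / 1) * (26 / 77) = 58800 / 209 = 281.34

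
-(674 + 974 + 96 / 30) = -8256 / 5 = -1651.20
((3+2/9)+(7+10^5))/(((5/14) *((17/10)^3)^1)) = 2520257600/44217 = 56997.48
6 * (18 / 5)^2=1944 / 25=77.76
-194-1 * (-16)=-178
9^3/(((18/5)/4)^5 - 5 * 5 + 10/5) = -72900000/2240951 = -32.53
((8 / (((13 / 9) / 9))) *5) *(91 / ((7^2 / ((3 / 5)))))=1944 / 7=277.71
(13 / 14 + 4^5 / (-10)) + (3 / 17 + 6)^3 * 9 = 694406711 / 343910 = 2019.15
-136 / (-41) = 136 / 41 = 3.32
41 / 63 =0.65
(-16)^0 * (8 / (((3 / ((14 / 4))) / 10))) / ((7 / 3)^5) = 3240 / 2401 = 1.35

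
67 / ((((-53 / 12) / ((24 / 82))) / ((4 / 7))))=-38592 / 15211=-2.54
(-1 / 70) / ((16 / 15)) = -3 / 224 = -0.01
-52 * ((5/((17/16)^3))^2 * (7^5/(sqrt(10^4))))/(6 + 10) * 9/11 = -2061939769344/265513259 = -7765.86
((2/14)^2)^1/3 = 1/147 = 0.01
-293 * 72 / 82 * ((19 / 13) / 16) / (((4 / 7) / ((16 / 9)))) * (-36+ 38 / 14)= 1297111 / 533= 2433.60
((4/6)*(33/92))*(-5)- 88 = -4103/46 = -89.20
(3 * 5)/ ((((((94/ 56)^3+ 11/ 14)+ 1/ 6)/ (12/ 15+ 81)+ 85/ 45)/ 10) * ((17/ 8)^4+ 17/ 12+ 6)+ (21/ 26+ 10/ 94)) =91002554508902400/ 38583653431096859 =2.36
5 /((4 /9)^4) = 32805 /256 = 128.14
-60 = -60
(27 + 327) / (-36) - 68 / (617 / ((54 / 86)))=-1576345 / 159186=-9.90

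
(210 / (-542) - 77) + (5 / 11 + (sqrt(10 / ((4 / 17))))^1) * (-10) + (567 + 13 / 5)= 7268678 / 14905 - 5 * sqrt(170)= 422.48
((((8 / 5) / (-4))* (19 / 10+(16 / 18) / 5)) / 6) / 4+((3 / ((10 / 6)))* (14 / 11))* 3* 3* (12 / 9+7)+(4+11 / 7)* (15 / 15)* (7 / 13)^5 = 291862674223 / 1696523400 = 172.04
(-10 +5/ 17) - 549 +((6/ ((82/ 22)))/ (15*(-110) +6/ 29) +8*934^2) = 38784480539989/ 5557878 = 6978289.29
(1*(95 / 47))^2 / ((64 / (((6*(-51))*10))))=-6904125 / 35344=-195.34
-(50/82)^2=-625/1681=-0.37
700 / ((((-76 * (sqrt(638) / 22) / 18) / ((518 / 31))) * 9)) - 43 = -181300 * sqrt(638) / 17081 - 43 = -311.10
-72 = -72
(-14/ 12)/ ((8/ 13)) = -91/ 48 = -1.90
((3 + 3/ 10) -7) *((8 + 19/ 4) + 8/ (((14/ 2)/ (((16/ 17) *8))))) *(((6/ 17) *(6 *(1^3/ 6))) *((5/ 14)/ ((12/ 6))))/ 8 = -0.62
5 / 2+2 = 9 / 2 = 4.50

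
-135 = -135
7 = 7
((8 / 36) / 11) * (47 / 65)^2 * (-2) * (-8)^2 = -565504 / 418275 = -1.35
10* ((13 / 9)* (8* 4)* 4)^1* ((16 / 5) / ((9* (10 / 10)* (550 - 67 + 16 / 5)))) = 20480 / 15147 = 1.35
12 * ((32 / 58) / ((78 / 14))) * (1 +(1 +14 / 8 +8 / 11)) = 22064 / 4147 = 5.32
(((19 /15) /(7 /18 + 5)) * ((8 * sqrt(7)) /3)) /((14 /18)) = 2736 * sqrt(7) /3395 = 2.13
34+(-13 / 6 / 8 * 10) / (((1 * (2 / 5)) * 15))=33.55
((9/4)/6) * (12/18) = 1/4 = 0.25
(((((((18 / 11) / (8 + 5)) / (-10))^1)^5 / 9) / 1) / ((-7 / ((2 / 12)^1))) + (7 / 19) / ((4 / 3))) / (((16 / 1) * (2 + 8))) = 27469296920773731 / 15906030978838000000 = 0.00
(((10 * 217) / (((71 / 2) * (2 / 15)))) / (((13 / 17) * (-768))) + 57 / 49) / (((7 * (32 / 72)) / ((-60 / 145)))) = -0.05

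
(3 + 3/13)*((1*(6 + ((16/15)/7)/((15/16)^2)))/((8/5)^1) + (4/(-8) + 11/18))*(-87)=-167359/150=-1115.73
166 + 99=265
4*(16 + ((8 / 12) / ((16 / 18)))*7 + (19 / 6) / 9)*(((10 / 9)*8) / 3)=186640 / 729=256.02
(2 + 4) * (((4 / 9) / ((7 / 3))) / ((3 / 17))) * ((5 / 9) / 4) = 170 / 189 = 0.90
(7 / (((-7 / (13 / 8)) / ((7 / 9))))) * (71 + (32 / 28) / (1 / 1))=-6565 / 72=-91.18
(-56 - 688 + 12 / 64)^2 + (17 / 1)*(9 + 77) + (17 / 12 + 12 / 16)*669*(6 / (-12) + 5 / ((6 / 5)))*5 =446433179 / 768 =581293.20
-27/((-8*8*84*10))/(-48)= -3/286720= -0.00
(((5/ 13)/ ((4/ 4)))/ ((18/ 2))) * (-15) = -25/ 39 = -0.64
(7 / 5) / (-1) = -7 / 5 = -1.40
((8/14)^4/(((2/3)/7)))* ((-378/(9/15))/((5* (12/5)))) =-2880/49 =-58.78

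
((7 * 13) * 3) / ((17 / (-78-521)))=-163527 / 17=-9619.24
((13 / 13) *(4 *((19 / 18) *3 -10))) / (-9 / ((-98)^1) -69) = 8036 / 20259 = 0.40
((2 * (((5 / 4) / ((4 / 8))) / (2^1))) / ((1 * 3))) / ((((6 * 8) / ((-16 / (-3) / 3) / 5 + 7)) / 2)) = 331 / 1296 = 0.26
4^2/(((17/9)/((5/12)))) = 60/17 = 3.53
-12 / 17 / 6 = -0.12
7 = 7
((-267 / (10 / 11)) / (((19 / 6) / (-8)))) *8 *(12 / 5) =6766848 / 475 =14246.00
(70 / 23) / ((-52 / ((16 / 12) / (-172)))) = 35 / 77142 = 0.00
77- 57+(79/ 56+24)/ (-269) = 299857/ 15064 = 19.91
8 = 8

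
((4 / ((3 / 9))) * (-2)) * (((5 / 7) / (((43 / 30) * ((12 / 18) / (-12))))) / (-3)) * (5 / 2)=-54000 / 301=-179.40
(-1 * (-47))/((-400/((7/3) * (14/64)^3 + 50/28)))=-0.21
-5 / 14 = -0.36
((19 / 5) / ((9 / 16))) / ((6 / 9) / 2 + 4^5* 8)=304 / 368655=0.00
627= 627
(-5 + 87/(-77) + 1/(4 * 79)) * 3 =-447225/24332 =-18.38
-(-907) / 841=907 / 841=1.08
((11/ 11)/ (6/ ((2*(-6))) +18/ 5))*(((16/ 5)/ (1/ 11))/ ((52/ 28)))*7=17248/ 403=42.80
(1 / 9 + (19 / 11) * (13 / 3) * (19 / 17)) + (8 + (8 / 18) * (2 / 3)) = 84686 / 5049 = 16.77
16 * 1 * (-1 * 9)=-144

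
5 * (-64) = -320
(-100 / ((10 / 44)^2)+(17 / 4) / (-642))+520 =-3636305 / 2568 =-1416.01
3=3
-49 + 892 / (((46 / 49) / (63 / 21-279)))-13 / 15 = -3934468 / 15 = -262297.87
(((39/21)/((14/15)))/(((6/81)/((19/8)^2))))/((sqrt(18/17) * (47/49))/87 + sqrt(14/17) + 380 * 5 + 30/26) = 12181361985/(256 * (611 * sqrt(34) + 18473 * sqrt(238) + 597040255)) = 0.08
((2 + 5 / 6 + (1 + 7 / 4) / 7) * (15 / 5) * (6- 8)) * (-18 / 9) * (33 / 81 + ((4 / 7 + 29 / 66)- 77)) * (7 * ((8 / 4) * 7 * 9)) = -85166899 / 33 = -2580815.12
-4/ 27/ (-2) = 2/ 27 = 0.07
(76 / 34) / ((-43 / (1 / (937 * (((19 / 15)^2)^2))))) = -101250 / 4698051473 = -0.00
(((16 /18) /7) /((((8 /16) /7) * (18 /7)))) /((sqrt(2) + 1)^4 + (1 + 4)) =44 /567 - 8 * sqrt(2) /189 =0.02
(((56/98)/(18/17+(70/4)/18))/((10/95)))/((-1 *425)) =-1368/217525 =-0.01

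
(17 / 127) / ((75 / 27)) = 153 / 3175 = 0.05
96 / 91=1.05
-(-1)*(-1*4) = -4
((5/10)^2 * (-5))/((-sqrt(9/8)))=5 * sqrt(2)/6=1.18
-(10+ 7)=-17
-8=-8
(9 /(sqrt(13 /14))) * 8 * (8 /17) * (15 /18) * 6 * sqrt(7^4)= 141120 * sqrt(182) /221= 8614.54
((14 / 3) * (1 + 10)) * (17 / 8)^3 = 378301 / 768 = 492.58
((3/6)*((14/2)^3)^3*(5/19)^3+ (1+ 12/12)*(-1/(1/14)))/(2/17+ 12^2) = 12249269301/4801300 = 2551.24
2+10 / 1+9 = 21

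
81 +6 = 87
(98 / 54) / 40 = 49 / 1080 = 0.05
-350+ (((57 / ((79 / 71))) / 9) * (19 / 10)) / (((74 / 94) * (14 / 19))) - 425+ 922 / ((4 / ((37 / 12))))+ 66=16657157 / 818440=20.35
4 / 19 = 0.21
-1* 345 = -345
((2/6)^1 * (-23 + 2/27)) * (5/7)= -3095/567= -5.46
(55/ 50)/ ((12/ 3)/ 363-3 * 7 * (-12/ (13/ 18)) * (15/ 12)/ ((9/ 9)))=51909/ 20582620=0.00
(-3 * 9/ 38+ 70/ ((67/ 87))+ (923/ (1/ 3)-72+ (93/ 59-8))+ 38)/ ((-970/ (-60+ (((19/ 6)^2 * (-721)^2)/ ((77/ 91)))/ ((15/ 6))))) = -68863319927250551/ 9616700280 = -7160805.47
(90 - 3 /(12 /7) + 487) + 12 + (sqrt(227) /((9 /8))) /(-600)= 2349 /4 - sqrt(227) /675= 587.23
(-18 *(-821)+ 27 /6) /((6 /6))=29565 /2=14782.50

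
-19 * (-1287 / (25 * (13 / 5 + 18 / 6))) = 24453 / 140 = 174.66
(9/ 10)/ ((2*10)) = 9/ 200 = 0.04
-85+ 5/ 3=-250/ 3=-83.33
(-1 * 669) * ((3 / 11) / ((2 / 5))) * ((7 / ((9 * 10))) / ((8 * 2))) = -1561 / 704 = -2.22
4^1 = 4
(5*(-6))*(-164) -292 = 4628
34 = 34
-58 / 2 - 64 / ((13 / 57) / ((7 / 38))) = -1049 / 13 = -80.69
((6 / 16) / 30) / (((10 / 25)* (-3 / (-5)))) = 5 / 96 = 0.05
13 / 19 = 0.68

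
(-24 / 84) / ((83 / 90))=-180 / 581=-0.31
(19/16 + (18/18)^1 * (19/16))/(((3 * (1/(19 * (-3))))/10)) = -1805/4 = -451.25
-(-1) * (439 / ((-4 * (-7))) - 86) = -1969 / 28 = -70.32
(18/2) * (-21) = -189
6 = 6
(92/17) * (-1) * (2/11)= -184/187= -0.98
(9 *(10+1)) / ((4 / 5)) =123.75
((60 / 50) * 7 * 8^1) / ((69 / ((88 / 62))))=4928 / 3565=1.38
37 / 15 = 2.47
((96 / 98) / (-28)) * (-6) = 0.21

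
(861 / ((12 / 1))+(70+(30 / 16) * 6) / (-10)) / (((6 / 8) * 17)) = 509 / 102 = 4.99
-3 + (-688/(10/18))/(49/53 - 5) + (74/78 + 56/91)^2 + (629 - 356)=4382861/7605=576.31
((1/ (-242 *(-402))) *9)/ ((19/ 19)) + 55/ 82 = 0.67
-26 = -26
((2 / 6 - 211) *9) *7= -13272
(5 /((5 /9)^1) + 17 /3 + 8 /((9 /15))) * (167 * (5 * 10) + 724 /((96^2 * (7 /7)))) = 134670067 /576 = 233802.20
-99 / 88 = -9 / 8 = -1.12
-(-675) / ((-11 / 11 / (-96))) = 64800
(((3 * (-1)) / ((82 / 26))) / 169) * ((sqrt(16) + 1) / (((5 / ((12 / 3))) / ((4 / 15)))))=-16 / 2665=-0.01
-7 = -7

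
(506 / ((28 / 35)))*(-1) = -1265 / 2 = -632.50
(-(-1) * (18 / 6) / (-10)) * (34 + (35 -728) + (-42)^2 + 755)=-558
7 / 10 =0.70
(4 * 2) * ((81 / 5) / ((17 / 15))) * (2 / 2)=1944 / 17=114.35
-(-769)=769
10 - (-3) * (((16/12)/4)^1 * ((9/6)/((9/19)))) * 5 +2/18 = 467/18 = 25.94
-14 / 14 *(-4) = 4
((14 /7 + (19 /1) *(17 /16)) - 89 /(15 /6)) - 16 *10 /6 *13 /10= -11539 /240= -48.08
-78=-78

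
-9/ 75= -3/ 25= -0.12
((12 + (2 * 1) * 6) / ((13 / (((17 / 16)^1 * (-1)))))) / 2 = -51 / 52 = -0.98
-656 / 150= -328 / 75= -4.37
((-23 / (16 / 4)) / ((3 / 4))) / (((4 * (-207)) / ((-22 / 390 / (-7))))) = 11 / 147420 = 0.00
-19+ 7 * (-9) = -82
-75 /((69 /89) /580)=-1290500 /23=-56108.70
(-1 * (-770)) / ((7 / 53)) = 5830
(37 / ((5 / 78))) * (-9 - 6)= -8658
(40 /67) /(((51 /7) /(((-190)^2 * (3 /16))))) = 631750 /1139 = 554.65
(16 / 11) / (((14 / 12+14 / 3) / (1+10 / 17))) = 2592 / 6545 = 0.40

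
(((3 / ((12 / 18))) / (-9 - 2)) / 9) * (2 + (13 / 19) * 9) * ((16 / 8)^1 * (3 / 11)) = -465 / 2299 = -0.20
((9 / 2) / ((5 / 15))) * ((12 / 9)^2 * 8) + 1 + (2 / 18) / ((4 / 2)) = 3475 / 18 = 193.06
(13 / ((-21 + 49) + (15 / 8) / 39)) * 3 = 4056 / 2917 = 1.39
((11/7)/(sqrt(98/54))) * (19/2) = 11.08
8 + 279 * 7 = 1961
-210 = -210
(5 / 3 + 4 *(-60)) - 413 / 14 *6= -1246 / 3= -415.33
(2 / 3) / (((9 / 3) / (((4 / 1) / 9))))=8 / 81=0.10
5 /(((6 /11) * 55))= 1 /6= 0.17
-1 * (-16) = 16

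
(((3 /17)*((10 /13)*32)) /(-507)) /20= -16 /37349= -0.00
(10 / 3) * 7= 70 / 3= 23.33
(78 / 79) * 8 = 7.90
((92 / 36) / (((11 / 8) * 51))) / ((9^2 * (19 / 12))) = 736 / 2590137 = 0.00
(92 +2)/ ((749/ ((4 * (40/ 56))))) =1880/ 5243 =0.36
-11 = -11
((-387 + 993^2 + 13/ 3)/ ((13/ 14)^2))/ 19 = 579571804/ 9633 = 60165.24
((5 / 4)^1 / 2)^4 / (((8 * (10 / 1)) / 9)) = 1125 / 65536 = 0.02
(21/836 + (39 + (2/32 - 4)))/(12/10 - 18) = -195555/93632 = -2.09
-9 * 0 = 0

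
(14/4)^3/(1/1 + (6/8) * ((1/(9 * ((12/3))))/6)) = 12348/289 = 42.73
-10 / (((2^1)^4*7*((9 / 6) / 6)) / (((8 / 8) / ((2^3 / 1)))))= -5 / 112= -0.04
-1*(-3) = 3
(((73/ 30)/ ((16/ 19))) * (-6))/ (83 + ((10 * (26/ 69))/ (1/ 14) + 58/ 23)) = -95703/ 763280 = -0.13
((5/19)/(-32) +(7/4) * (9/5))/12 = 9551/36480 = 0.26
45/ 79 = 0.57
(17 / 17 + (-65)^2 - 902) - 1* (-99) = 3423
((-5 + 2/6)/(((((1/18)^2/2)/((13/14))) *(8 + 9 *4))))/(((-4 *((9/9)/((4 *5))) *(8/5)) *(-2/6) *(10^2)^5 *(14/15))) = -3159/49280000000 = -0.00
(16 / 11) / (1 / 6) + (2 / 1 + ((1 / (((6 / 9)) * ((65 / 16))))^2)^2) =2110023286 / 196356875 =10.75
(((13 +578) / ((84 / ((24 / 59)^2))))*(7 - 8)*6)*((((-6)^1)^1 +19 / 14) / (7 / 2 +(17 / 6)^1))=16595280 / 3240811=5.12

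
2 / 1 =2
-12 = -12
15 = 15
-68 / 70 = -0.97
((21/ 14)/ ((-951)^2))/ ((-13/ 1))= -1/ 7838142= -0.00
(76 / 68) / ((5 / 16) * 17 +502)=304 / 137989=0.00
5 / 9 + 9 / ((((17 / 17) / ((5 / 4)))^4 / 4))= 88.45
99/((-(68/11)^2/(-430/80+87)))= -211.46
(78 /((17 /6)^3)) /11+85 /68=337607 /216172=1.56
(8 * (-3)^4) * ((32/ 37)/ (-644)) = -5184/ 5957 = -0.87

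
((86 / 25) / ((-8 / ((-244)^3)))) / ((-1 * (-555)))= 156162928 / 13875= 11254.99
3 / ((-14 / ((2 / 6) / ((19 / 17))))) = -17 / 266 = -0.06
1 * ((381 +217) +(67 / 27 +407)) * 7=190414 / 27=7052.37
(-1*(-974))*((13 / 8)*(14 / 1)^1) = 44317 / 2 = 22158.50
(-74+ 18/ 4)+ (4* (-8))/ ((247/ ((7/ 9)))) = -309445/ 4446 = -69.60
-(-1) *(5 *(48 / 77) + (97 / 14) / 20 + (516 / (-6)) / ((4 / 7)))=-452873 / 3080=-147.04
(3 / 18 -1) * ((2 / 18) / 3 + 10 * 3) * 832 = -1686880 / 81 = -20825.68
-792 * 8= -6336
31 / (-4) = -31 / 4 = -7.75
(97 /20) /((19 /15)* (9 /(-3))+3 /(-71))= -6887 /5456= -1.26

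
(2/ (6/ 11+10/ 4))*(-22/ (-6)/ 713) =484/ 143313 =0.00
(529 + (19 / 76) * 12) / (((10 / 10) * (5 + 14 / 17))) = 9044 / 99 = 91.35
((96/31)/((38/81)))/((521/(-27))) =-104976/306869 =-0.34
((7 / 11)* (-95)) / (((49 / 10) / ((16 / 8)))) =-1900 / 77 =-24.68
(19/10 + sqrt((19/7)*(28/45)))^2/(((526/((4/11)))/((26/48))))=247*sqrt(95)/1301850 + 61997/31244400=0.00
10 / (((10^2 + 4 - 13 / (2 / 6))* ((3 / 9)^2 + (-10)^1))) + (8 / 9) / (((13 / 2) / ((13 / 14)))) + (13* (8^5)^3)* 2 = 66680225714103394234 / 72891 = 914793674309632.11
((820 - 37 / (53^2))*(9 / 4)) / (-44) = -20730087 / 494384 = -41.93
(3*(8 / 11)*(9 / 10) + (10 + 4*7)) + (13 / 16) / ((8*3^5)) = 68367307 / 1710720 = 39.96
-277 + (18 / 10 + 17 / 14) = -19179 / 70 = -273.99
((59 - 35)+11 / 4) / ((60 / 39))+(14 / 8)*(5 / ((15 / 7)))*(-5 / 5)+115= 30793 / 240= 128.30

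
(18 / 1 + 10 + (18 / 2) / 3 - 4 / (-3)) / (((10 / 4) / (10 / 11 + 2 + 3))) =2522 / 33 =76.42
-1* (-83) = 83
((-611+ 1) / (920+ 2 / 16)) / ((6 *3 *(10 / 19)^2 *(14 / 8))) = -176168 / 2318715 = -0.08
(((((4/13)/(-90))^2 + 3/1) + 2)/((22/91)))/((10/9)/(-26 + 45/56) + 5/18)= 16900821133/190958625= 88.51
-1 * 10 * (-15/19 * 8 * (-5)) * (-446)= 2676000/19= 140842.11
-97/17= -5.71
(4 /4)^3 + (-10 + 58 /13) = -59 /13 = -4.54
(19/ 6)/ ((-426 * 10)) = -19/ 25560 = -0.00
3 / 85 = 0.04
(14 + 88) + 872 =974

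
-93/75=-31/25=-1.24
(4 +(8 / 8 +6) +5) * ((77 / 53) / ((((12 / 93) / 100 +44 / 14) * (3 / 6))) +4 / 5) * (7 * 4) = 3491413632 / 4520105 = 772.42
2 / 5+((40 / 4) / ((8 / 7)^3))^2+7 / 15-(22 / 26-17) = 791052859 / 12779520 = 61.90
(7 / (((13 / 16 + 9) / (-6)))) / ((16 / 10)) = -420 / 157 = -2.68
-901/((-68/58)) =1537/2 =768.50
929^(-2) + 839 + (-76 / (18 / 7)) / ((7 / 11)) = 6156071462 / 7767369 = 792.56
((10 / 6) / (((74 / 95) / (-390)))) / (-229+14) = 6175 / 1591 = 3.88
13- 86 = -73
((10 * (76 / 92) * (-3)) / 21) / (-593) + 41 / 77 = 561289 / 1050203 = 0.53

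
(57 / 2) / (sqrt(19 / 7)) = 3* sqrt(133) / 2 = 17.30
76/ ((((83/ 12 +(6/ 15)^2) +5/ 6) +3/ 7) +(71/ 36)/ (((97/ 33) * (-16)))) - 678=-18085689966/ 27040397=-668.84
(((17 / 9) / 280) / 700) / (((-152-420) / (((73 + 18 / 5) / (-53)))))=6511 / 267387120000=0.00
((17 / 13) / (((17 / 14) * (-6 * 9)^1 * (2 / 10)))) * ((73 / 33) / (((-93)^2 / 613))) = -1566215 / 100181367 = -0.02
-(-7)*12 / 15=28 / 5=5.60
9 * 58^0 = 9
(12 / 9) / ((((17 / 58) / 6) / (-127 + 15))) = -51968 / 17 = -3056.94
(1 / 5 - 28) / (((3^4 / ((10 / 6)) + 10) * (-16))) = 139 / 4688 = 0.03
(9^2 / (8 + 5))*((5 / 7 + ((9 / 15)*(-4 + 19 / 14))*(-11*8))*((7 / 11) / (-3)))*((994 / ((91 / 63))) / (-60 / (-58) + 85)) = -34386160662 / 23191025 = -1482.74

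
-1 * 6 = -6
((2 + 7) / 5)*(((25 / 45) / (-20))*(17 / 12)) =-17 / 240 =-0.07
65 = 65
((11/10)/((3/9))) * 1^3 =33/10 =3.30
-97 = -97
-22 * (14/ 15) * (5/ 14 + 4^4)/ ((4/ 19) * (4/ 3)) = -750101/ 40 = -18752.52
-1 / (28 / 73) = -73 / 28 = -2.61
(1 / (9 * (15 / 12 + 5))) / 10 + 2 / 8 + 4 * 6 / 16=7883 / 4500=1.75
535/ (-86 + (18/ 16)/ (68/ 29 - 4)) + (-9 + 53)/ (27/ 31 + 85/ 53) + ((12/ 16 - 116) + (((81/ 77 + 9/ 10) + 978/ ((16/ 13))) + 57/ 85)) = 23404992598131/ 33743977960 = 693.61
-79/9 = -8.78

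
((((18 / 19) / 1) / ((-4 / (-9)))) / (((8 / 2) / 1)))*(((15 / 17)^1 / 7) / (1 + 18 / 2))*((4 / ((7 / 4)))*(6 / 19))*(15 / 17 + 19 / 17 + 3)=7290 / 300713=0.02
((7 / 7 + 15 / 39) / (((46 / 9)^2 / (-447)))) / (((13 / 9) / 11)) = -32260437 / 178802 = -180.43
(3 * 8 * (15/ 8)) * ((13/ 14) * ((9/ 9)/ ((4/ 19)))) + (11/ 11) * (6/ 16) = 1392/ 7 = 198.86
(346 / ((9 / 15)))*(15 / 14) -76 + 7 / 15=56944 / 105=542.32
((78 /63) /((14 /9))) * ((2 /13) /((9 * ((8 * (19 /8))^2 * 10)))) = 1 /265335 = 0.00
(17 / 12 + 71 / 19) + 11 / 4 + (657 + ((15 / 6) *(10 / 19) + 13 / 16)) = 608333 / 912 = 667.03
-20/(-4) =5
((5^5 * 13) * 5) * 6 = 1218750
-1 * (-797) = 797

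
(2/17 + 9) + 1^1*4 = 223/17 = 13.12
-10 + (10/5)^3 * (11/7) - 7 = -31/7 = -4.43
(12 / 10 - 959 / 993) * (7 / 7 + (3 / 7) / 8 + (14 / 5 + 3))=2231797 / 1390200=1.61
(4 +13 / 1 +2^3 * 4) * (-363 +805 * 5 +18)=180320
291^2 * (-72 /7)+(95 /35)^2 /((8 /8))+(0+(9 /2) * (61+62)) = -85303483 /98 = -870443.70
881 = 881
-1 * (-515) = 515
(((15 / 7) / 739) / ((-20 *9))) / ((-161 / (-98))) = -1 / 101982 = -0.00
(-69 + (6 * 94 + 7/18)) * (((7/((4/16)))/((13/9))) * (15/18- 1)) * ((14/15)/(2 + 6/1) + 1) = -4182073/2340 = -1787.21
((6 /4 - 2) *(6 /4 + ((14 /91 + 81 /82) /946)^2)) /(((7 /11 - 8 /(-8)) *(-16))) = 1525416230233 /53250842151936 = 0.03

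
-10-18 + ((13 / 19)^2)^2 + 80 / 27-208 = -819208585 / 3518667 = -232.82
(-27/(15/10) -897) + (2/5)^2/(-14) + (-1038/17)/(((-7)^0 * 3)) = -935.36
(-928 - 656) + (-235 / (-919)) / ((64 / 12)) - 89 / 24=-70034875 / 44112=-1587.66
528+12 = 540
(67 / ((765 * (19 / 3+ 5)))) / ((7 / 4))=134 / 30345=0.00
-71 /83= -0.86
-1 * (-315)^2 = -99225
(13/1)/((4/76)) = 247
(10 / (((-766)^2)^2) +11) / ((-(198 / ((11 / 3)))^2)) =-631184773151 / 167321345318496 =-0.00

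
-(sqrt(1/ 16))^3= -1/ 64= -0.02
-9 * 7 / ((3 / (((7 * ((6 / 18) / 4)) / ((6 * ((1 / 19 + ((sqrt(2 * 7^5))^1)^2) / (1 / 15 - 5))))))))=34447 / 114960060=0.00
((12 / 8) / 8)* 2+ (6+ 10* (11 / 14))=797 / 56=14.23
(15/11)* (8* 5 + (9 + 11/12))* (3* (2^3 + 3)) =8985/4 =2246.25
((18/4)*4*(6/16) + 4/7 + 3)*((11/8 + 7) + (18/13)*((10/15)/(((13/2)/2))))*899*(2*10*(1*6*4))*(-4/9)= -60832147540/3549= -17140644.56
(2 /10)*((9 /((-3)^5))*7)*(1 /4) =-7 /540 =-0.01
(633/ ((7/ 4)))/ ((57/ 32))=27008/ 133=203.07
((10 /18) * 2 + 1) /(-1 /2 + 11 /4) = 76 /81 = 0.94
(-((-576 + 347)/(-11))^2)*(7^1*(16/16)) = -367087/121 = -3033.78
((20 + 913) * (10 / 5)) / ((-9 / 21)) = -4354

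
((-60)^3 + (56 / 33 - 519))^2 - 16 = 51052039577617 / 1089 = 46879742495.52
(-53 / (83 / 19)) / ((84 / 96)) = -8056 / 581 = -13.87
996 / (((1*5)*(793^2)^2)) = 996 / 1977255324005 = 0.00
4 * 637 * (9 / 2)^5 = 37614213 / 8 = 4701776.62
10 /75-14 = -208 /15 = -13.87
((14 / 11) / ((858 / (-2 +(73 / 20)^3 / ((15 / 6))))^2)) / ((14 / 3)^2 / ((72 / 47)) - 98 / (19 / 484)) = -20830000135419 / 98204858351600000000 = -0.00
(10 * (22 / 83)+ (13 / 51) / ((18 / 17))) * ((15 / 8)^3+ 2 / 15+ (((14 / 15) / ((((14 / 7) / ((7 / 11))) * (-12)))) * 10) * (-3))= 8175301781 / 378639360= 21.59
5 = 5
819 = 819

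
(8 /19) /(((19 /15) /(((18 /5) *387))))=167184 /361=463.11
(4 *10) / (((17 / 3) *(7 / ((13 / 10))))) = 156 / 119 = 1.31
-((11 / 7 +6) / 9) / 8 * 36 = -53 / 14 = -3.79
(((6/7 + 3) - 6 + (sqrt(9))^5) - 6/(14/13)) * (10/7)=16470/49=336.12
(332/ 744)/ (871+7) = 83/ 163308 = 0.00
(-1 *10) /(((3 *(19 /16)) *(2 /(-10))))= 800 /57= 14.04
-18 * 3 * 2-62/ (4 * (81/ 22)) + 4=-8765/ 81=-108.21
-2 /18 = -1 /9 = -0.11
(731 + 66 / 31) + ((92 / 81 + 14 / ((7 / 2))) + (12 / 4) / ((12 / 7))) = 7432709 / 10044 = 740.01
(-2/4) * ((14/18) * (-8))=28/9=3.11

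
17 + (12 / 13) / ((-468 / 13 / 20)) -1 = 604 / 39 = 15.49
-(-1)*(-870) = -870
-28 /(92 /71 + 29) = -1988 /2151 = -0.92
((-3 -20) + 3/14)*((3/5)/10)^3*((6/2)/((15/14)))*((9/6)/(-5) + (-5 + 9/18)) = 25839/390625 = 0.07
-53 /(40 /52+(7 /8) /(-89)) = -490568 /7029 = -69.79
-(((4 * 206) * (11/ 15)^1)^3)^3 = -10741322105697920643746640.00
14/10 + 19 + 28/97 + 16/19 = 198406/9215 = 21.53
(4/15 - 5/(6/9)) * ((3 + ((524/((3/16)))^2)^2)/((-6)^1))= 1072172866692238843/14580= 73537233655160.41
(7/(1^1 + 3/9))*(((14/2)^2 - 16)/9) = 77/4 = 19.25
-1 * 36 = -36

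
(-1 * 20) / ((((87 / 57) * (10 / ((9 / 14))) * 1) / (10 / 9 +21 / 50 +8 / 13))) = -8227 / 4550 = -1.81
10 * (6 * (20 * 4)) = 4800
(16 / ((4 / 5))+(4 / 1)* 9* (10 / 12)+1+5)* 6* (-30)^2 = 302400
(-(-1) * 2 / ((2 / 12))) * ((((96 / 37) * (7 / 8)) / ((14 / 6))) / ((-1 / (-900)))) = 388800 / 37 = 10508.11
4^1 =4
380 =380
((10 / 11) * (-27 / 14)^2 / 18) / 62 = 405 / 133672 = 0.00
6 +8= 14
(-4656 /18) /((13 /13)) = -776 /3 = -258.67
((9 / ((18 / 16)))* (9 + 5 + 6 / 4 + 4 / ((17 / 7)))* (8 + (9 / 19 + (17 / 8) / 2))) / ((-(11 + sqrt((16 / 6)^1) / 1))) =-55773861 / 458660 + 1690117* sqrt(6) / 229330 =-103.55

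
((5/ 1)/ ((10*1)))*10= 5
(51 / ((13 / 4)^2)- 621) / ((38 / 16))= -833064 / 3211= -259.44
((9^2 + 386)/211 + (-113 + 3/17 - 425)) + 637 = 363685/3587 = 101.39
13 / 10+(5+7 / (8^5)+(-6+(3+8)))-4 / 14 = 12632309 / 1146880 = 11.01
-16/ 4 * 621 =-2484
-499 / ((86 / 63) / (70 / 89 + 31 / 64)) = -227572443 / 489856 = -464.57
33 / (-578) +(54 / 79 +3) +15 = 850521 / 45662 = 18.63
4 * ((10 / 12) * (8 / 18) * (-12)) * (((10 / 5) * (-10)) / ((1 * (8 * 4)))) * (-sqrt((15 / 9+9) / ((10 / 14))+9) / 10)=-2 * sqrt(5385) / 27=-5.44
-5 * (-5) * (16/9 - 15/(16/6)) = -6925/72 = -96.18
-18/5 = -3.60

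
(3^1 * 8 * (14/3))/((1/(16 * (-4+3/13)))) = -87808/13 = -6754.46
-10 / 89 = -0.11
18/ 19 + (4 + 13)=341/ 19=17.95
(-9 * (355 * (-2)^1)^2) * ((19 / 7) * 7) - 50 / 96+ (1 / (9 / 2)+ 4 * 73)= -12412916395 / 144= -86200808.30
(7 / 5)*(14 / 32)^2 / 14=49 / 2560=0.02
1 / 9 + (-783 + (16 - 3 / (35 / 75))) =-48719 / 63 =-773.32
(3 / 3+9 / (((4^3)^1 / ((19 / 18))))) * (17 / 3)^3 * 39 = 8149.95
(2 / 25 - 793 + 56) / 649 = -18423 / 16225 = -1.14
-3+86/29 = -1/29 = -0.03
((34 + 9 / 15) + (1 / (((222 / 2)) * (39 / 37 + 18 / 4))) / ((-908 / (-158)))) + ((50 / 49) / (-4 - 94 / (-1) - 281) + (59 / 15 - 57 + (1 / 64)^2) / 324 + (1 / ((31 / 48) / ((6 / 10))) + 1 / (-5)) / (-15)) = 30877483656795659993 / 898056761488588800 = 34.38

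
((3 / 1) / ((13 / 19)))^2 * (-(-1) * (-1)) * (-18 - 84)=331398 / 169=1960.93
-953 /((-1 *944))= 953 /944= 1.01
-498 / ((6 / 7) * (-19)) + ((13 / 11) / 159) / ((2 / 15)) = 678681 / 22154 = 30.63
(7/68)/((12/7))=49/816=0.06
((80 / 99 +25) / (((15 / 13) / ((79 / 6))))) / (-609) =-74971 / 155034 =-0.48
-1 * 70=-70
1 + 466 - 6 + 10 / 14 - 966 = -3530 / 7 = -504.29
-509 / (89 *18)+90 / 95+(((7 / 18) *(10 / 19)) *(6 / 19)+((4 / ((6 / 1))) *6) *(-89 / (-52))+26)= 252163189 / 7518186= 33.54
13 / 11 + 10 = 123 / 11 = 11.18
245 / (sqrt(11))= 245* sqrt(11) / 11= 73.87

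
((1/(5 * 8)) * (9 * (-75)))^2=18225/64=284.77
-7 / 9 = -0.78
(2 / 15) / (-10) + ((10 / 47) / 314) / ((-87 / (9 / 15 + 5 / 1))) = -0.01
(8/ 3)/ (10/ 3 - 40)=-4/ 55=-0.07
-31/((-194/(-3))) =-93/194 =-0.48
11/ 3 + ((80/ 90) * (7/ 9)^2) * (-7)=-71/ 729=-0.10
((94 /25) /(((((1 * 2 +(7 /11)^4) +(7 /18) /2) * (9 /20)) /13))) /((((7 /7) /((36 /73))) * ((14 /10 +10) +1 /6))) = 61832339712 /31488332825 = 1.96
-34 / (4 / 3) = -51 / 2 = -25.50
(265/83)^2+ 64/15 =1494271/103335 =14.46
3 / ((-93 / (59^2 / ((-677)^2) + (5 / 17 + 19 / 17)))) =-11059073 / 241539383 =-0.05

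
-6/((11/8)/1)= -4.36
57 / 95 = 3 / 5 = 0.60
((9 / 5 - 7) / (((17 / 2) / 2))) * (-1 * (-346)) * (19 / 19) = -35984 / 85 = -423.34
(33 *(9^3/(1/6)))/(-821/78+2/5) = -5117580/359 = -14255.10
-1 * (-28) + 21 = 49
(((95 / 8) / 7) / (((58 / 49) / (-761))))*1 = -506065 / 464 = -1090.66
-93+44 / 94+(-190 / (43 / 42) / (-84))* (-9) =-112.42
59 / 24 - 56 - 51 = -2509 / 24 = -104.54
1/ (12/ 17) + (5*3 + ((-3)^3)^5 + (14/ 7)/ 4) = -172186681/ 12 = -14348890.08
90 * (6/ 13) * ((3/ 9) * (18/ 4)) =810/ 13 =62.31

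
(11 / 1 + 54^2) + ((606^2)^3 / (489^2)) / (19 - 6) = 15932163486.34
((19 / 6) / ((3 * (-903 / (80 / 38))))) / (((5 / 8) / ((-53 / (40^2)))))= 53 / 406350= 0.00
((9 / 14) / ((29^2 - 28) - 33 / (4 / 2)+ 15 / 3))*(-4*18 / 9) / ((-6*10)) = 0.00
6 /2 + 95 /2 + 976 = 2053 /2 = 1026.50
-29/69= -0.42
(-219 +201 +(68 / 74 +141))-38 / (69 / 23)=12349 / 111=111.25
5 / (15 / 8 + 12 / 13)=1.79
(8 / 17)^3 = 0.10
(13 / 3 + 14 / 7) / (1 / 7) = 133 / 3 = 44.33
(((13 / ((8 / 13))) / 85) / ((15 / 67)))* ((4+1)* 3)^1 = 11323 / 680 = 16.65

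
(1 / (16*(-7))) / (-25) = 1 / 2800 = 0.00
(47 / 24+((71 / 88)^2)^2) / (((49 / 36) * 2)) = 1285668201 / 1469253632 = 0.88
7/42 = 0.17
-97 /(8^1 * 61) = -97 /488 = -0.20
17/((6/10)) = 85/3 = 28.33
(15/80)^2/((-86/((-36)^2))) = -729/1376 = -0.53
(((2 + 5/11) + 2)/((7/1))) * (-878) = -6146/11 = -558.73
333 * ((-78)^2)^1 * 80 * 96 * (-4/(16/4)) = -15559464960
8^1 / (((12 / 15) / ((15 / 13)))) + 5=215 / 13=16.54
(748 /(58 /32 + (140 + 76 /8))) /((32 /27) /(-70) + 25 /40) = 10053120 /1236593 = 8.13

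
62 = 62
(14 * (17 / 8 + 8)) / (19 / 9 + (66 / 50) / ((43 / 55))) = 1097145 / 29408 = 37.31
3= 3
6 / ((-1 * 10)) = -3 / 5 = -0.60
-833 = -833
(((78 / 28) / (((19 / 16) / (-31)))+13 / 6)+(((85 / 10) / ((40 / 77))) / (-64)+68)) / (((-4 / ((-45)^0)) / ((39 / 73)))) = 74647703 / 198840320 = 0.38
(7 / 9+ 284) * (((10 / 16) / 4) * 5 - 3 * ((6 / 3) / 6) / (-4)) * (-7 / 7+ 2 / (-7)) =-84579 / 224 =-377.58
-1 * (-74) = 74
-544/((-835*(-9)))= -544/7515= -0.07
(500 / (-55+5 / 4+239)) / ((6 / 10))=10000 / 2223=4.50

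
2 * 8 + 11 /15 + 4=311 /15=20.73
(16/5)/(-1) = -16/5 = -3.20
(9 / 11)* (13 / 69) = 39 / 253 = 0.15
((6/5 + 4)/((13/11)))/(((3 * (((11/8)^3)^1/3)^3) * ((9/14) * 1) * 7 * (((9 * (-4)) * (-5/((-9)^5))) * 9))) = -97844723712/5358972025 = -18.26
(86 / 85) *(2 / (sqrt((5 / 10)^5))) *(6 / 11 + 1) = 688 *sqrt(2) / 55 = 17.69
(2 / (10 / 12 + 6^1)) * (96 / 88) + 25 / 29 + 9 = 133162 / 13079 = 10.18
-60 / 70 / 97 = -6 / 679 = -0.01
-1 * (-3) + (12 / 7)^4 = 27939 / 2401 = 11.64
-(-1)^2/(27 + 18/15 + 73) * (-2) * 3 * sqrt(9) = 45/253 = 0.18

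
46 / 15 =3.07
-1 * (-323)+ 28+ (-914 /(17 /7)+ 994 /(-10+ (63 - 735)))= -155420 /5797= -26.81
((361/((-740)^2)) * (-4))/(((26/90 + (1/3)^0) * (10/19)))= -61731/15880400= -0.00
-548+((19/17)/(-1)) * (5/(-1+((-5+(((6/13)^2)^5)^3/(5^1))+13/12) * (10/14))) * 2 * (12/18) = -7758236780108331323026894979507310950444/14208236375468552440520700815242070423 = -546.04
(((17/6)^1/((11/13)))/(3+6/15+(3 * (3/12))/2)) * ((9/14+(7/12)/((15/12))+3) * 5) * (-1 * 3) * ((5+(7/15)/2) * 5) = -149717555/104643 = -1430.75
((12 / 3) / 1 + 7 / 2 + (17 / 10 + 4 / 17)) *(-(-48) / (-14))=-19248 / 595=-32.35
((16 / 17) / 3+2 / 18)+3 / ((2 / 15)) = 7015 / 306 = 22.92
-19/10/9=-0.21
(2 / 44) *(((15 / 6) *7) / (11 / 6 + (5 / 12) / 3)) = 315 / 781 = 0.40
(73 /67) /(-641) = -73 /42947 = -0.00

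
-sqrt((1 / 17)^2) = -1 / 17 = -0.06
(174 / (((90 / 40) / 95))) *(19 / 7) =418760 / 21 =19940.95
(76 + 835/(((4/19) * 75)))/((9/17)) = 131461/540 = 243.45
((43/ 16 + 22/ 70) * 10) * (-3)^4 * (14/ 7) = 136161/ 28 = 4862.89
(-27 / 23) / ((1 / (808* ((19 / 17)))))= -414504 / 391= -1060.11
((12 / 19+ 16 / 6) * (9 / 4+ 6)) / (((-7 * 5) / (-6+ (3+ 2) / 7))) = 19129 / 4655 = 4.11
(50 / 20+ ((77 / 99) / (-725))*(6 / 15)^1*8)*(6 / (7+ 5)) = 162901 / 130500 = 1.25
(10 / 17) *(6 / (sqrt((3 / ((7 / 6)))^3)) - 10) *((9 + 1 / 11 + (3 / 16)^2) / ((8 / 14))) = -4497325 / 47872 + 6296255 *sqrt(14) / 1723392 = -80.27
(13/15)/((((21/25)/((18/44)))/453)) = 29445/154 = 191.20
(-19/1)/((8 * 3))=-19/24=-0.79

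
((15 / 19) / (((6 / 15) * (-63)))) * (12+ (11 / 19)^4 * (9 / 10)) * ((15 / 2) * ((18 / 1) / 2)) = -3548315025 / 138661544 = -25.59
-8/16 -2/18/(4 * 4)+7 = 935/144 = 6.49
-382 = -382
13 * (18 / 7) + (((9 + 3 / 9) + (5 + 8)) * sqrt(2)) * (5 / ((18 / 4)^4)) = 5360 * sqrt(2) / 19683 + 234 / 7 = 33.81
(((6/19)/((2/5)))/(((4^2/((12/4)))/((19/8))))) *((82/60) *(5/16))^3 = 344605/12582912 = 0.03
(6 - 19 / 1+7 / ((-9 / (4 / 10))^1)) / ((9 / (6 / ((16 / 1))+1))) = -2.03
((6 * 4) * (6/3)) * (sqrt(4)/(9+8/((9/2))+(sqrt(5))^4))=432/161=2.68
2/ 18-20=-179/ 9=-19.89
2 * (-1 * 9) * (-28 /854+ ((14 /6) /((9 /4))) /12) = -0.97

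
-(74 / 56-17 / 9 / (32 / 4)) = -547 / 504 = -1.09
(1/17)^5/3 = 1/4259571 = 0.00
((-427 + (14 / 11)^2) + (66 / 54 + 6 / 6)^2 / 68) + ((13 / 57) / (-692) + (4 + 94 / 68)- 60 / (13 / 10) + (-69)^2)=122314375179335 / 28478844108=4294.92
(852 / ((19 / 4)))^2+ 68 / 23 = 267157220 / 8303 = 32175.99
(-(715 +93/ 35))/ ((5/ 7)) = -25118/ 25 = -1004.72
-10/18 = -5/9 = -0.56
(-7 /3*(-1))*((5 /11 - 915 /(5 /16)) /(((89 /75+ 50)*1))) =-5635525 /42229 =-133.45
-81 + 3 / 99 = -2672 / 33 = -80.97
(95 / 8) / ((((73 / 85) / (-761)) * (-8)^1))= 6145075 / 4672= 1315.30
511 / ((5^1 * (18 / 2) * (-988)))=-511 / 44460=-0.01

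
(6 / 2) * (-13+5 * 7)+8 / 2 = 70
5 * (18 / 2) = 45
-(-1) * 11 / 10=11 / 10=1.10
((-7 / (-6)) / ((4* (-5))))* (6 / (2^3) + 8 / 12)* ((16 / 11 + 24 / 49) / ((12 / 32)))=-4454 / 10395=-0.43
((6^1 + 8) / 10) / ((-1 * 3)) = -7 / 15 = -0.47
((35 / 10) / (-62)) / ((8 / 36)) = -0.25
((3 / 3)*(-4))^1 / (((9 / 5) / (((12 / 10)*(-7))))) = 56 / 3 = 18.67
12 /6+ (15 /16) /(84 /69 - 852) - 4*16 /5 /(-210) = 338580091 /164371200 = 2.06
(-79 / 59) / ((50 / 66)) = -2607 / 1475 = -1.77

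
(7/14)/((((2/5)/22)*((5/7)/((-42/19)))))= -1617/19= -85.11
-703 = -703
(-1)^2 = 1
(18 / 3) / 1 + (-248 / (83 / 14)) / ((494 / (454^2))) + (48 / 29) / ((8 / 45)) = -17438.34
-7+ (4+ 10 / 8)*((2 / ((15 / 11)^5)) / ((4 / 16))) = 482839 / 253125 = 1.91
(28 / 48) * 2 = 7 / 6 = 1.17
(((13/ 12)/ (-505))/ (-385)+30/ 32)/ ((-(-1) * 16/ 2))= 8749177/ 74659200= 0.12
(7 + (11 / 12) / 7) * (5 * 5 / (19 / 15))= 74875 / 532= 140.74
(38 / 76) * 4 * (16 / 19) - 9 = -139 / 19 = -7.32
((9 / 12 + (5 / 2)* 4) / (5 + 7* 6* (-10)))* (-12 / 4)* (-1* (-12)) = 387 / 415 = 0.93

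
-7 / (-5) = 7 / 5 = 1.40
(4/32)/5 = 1/40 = 0.02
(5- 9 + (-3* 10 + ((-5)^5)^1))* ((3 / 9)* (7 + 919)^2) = -902922228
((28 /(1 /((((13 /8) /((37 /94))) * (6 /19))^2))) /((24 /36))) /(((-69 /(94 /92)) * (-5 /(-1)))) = -1105403481 /5228731220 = -0.21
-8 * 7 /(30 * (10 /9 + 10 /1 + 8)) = -21 /215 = -0.10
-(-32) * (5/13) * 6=960/13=73.85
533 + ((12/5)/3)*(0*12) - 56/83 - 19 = 513.33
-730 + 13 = -717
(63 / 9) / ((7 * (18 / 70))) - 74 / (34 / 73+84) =83596 / 27747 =3.01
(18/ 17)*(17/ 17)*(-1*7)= -126/ 17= -7.41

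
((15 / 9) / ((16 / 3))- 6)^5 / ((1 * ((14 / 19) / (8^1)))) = -16938015367 / 262144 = -64613.40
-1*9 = -9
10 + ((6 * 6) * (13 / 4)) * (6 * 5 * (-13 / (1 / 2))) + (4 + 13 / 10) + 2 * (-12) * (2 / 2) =-91268.70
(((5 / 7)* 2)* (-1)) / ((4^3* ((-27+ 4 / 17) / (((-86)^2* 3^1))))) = 94299 / 5096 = 18.50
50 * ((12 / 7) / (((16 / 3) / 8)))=900 / 7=128.57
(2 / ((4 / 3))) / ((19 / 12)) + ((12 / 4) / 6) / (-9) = 305 / 342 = 0.89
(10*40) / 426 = 200 / 213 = 0.94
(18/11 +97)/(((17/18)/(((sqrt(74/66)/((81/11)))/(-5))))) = -434*sqrt(1221)/5049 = -3.00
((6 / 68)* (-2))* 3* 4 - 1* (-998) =16930 / 17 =995.88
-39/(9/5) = -65/3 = -21.67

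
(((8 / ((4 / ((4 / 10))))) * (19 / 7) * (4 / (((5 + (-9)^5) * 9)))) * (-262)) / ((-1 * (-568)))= 2489 / 330129765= 0.00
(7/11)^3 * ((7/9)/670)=2401/8025930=0.00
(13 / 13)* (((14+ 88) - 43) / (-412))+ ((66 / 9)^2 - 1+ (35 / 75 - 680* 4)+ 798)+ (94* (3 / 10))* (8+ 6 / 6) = -29943931 / 18540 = -1615.10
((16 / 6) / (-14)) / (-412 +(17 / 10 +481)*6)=-20 / 260841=-0.00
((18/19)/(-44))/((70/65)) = -0.02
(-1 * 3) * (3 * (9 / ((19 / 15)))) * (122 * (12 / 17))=-1778760 / 323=-5507.00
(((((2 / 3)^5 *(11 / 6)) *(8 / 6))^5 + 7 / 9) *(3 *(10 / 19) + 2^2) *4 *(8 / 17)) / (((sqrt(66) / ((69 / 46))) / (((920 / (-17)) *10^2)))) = -3049360772128649600960000 *sqrt(66) / 3021955355524681302507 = -8197.71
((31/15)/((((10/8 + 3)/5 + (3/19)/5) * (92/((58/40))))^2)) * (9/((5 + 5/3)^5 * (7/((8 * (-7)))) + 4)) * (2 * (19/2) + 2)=-20583236997/270732631448000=-0.00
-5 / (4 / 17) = -85 / 4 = -21.25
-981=-981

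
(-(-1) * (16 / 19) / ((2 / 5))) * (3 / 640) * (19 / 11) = 3 / 176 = 0.02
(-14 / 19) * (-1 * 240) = 3360 / 19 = 176.84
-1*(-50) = 50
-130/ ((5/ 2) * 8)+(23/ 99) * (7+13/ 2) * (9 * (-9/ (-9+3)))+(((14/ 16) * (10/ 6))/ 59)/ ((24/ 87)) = 4477229/ 124608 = 35.93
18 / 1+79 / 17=385 / 17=22.65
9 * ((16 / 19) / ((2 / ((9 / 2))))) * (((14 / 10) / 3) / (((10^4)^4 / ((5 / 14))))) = 27 / 95000000000000000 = 0.00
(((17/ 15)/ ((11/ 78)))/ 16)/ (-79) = -221/ 34760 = -0.01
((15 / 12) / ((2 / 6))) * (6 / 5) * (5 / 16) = 45 / 32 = 1.41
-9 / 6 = -3 / 2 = -1.50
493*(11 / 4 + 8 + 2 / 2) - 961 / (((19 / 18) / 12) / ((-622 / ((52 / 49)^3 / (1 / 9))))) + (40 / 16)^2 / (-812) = 86439713067105 / 135581264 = 637549.10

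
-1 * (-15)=15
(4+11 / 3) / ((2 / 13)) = 299 / 6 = 49.83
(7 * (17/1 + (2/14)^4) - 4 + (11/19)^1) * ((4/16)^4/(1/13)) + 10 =26475731/1668352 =15.87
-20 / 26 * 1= -10 / 13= -0.77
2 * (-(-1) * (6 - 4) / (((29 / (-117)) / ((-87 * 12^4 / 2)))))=14556672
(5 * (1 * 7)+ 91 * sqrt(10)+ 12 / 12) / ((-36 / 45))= -455 * sqrt(10) / 4 - 45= -404.71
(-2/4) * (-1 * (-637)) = -318.50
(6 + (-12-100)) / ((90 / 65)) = -689 / 9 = -76.56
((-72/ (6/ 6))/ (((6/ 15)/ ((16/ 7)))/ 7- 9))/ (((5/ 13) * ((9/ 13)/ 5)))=54080/ 359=150.64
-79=-79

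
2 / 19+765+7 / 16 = 232725 / 304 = 765.54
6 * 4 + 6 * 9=78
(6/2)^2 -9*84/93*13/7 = -189/31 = -6.10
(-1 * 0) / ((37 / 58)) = 0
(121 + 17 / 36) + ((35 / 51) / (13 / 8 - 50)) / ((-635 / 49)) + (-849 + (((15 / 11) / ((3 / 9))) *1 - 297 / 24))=-162305664421 / 220580712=-735.81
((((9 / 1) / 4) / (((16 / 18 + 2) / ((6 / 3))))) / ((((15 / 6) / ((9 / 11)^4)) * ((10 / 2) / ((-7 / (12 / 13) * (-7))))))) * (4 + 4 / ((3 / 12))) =8680203 / 146410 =59.29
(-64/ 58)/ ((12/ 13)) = -104/ 87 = -1.20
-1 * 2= -2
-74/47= -1.57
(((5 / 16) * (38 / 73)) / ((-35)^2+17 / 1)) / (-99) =-95 / 71807472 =-0.00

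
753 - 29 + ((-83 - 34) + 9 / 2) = 1223 / 2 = 611.50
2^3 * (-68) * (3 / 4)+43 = -365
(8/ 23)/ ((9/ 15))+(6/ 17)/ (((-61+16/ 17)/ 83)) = 6478/ 70449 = 0.09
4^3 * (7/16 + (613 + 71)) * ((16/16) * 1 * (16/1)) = 700864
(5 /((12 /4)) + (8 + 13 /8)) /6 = 271 /144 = 1.88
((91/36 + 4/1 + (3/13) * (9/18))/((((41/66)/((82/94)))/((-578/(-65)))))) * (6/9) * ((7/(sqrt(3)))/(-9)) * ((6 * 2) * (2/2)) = -298.00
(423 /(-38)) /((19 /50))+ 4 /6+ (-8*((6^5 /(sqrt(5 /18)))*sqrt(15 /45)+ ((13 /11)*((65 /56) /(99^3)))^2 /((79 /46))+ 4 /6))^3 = -385302533993567906799355797138380030858644904528*sqrt(30) /6668864583126551938621130726232225-736054573360882974923590159465682521956040038870034907832406845302851 /9906410218388353965368360096761278728591784633009358153920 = -316528303916192.02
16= 16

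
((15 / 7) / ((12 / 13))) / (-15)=-13 / 84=-0.15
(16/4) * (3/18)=2/3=0.67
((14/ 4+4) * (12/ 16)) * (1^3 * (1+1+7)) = 405/ 8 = 50.62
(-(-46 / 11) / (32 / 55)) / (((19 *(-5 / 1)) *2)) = -23 / 608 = -0.04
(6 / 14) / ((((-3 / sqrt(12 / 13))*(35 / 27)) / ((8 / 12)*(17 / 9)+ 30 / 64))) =-1493*sqrt(39) / 50960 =-0.18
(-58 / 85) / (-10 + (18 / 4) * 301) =-116 / 228565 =-0.00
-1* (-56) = 56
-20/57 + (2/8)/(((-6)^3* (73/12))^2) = -46042541/131221296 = -0.35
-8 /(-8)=1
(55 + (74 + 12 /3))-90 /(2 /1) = 88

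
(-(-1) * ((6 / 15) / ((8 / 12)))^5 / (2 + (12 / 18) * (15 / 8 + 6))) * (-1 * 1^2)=-972 / 90625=-0.01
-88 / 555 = -0.16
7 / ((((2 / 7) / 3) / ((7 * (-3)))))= -3087 / 2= -1543.50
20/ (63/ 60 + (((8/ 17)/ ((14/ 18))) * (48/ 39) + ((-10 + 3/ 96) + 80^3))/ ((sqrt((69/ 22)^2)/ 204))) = 418600/ 697003784679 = 0.00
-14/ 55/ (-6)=7/ 165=0.04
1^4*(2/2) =1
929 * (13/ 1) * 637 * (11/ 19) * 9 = 761611851/ 19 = 40084834.26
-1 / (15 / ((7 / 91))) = -1 / 195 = -0.01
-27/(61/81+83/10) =-2.98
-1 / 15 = -0.07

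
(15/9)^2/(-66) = -25/594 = -0.04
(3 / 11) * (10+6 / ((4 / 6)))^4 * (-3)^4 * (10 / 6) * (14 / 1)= 738920070 / 11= 67174551.82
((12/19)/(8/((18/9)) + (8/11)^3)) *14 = 55902/27721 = 2.02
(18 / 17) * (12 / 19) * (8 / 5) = 1728 / 1615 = 1.07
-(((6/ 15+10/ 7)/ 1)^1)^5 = -1073741824/ 52521875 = -20.44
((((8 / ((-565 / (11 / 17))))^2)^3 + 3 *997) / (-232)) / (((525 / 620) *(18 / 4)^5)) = -1164882992963735121148087294864 / 141183537486023221459886340703125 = -0.01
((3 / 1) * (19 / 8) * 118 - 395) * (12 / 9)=1783 / 3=594.33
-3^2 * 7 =-63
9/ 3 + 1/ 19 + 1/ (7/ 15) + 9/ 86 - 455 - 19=-5360989/ 11438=-468.70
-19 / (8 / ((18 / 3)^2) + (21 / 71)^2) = -862011 / 14051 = -61.35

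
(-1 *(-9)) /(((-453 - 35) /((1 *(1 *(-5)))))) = 45 /488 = 0.09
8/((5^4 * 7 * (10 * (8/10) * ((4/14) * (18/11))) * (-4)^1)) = -11/90000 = -0.00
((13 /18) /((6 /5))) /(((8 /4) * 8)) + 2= 3521 /1728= 2.04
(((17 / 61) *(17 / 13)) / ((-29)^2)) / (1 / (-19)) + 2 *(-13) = -17345229 / 666913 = -26.01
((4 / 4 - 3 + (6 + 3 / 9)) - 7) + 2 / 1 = -2 / 3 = -0.67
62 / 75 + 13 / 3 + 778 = 19579 / 25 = 783.16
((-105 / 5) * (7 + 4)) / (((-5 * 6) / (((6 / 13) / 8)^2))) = 693 / 27040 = 0.03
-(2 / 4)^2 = -1 / 4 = -0.25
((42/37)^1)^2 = 1764/1369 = 1.29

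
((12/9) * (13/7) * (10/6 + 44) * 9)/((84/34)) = 60554/147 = 411.93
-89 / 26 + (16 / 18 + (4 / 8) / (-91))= -160 / 63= -2.54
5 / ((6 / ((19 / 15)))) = 19 / 18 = 1.06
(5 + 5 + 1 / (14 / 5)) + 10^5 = 1400145 / 14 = 100010.36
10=10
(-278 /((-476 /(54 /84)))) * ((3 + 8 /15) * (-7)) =-9.29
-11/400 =-0.03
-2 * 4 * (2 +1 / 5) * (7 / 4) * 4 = -616 / 5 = -123.20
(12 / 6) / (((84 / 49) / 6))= 7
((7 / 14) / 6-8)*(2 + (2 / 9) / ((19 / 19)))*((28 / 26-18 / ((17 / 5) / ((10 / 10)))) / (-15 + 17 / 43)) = -4759025 / 936819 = -5.08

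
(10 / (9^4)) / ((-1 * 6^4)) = -5 / 4251528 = -0.00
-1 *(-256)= 256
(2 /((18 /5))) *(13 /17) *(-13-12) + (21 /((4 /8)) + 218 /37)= 210991 /5661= 37.27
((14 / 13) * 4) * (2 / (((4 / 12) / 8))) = 2688 / 13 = 206.77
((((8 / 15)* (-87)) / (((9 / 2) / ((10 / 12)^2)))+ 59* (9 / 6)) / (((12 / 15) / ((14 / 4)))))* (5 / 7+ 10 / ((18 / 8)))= 1835.79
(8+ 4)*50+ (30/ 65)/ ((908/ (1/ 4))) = 14164803/ 23608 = 600.00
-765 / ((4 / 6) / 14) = -16065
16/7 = 2.29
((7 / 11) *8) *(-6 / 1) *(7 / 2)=-1176 / 11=-106.91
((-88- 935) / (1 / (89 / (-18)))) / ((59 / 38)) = 576631 / 177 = 3257.80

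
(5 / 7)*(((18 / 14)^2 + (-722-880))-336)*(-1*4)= 1897620 / 343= 5532.42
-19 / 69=-0.28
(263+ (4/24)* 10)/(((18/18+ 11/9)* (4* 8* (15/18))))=3573/800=4.47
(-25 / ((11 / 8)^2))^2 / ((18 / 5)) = 6400000 / 131769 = 48.57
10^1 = 10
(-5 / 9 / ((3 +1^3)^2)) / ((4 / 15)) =-25 / 192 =-0.13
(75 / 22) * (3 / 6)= 75 / 44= 1.70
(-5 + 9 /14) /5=-61 /70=-0.87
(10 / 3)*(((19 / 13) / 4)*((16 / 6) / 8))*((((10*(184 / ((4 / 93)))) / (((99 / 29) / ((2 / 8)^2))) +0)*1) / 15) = 1964315 / 92664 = 21.20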